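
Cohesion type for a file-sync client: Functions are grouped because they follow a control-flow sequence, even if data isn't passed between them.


Reasoning: Grouped by order of execution within a routine, not by data flow
Type: Procedural cohesion

Procedural cohesion


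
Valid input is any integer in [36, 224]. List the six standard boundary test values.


Range: [36, 224]
Boundaries: just below min, min, min+1, max-1, max, just above max
Values: [35, 36, 37, 223, 224, 225]

[35, 36, 37, 223, 224, 225]


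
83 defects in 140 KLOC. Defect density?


Defect density = defects / KLOC
Defect density = 83 / 140
Defect density = 0.593 defects/KLOC

0.593 defects/KLOC


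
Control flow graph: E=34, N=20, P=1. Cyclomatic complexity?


Formula: V(G) = E - N + 2P
V(G) = 34 - 20 + 2*1
V(G) = 14 + 2
V(G) = 16

16


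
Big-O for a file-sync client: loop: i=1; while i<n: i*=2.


Reasoning: i doubles each step so iterations are log2(n)
Complexity: O(log n)

O(log n)


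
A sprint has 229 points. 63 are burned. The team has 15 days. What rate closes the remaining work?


Formula: Required rate = Remaining points / Days left
Remaining = 229 - 63 = 166 points
Required rate = 166 / 15 = 11.07 points/day

11.07 points/day


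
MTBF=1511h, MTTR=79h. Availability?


Availability = MTBF / (MTBF + MTTR)
Availability = 1511 / (1511 + 79)
Availability = 1511 / 1590
Availability = 95.0314%

95.0314%


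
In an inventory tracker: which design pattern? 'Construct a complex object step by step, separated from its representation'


This matches the Builder pattern

Builder


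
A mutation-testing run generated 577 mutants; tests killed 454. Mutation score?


Mutation score = killed / total * 100
Mutation score = 454 / 577 * 100
Mutation score = 78.68%

78.68%


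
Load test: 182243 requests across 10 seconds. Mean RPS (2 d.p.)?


Formula: throughput = requests / seconds
throughput = 182243 / 10
throughput = 18224.3 requests/second

18224.3 requests/second


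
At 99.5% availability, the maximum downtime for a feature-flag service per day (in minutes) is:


Formula: allowed downtime = period * (100 - SLA) / 100
Period (day) = 1440 minutes
Unavailability fraction = (100 - 99.5) / 100
Allowed downtime = 1440 * (100 - 99.5) / 100
Allowed downtime = 7.2 minutes

7.2 minutes


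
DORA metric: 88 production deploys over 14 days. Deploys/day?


Formula: deployments per day = releases / days
= 88 / 14
= 6.286 deploys/day
(equivalently, 44.0 deploys/week)

6.286 deploys/day


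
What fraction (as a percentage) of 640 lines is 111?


Coverage = covered / total * 100
Coverage = 111 / 640 * 100
Coverage = 17.34%

17.34%


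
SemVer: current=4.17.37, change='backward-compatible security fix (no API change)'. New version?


Current: 4.17.37
Change category: 'backward-compatible security fix (no API change)' → patch bump
SemVer rule: patch bump → increment PATCH (MAJOR and MINOR unchanged)
New: 4.17.38

4.17.38


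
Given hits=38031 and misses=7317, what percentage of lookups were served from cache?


Formula: hit rate = hits / (hits + misses) * 100
hit rate = 38031 / (38031 + 7317) * 100
hit rate = 38031 / 45348 * 100
hit rate = 83.86%

83.86%


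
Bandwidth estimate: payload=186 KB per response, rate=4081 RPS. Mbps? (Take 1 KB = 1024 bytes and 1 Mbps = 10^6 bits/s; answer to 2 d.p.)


Formula: Mbps = payload_bytes * RPS * 8 / 1e6
Payload per request = 186 KB = 186 * 1024 = 190464 bytes
Total bytes/sec = 190464 * 4081 = 777283584
Total bits/sec = 777283584 * 8 = 6218268672
Mbps = 6218268672 / 1e6 = 6218.27

6218.27 Mbps


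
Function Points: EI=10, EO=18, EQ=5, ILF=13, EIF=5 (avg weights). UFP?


UFP = EI*4 + EO*5 + EQ*4 + ILF*10 + EIF*7
UFP = 10*4 + 18*5 + 5*4 + 13*10 + 5*7
UFP = 40 + 90 + 20 + 130 + 35
UFP = 315

315


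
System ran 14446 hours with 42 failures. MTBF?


Formula: MTBF = Total operating time / Number of failures
MTBF = 14446 / 42
MTBF = 343.95 hours

343.95 hours


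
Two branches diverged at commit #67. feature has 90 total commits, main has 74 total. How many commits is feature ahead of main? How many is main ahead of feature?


Common ancestor: commit #67
feature commits after divergence: 90 - 67 = 23
main commits after divergence: 74 - 67 = 7
feature is 23 commits ahead of main
main is 7 commits ahead of feature

feature ahead: 23, main ahead: 7


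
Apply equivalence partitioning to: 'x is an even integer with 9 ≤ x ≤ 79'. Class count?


Constraint: even integers in [9, 79]
Class 1: x < 9 — out-of-range invalid
Class 2: x in [9,79] but odd — wrong type invalid
Class 3: x in [9,79] and even — valid
Class 4: x > 79 — out-of-range invalid
Total equivalence classes: 4

4 equivalence classes


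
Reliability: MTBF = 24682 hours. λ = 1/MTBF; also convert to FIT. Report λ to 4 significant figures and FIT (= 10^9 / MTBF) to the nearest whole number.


Formula: λ = 1 / MTBF; FIT = λ × 1e9 = 1e9 / MTBF
λ = 1 / 24682 ≈ 4.052e-05 failures/hour
FIT = 1e9 / 24682 ≈ 40515 failures per 1e9 hours (nearest whole number)

λ = 4.052e-05 /h, FIT = 40515


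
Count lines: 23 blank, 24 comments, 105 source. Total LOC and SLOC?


Total LOC = blank + comment + code
Total LOC = 23 + 24 + 105 = 152
SLOC (source only) = code = 105

Total LOC: 152, SLOC: 105


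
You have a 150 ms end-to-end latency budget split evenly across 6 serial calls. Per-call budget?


Formula: per_stage = total_budget / stages
per_stage = 150 / 6
per_stage = 25.0 ms

25.0 ms


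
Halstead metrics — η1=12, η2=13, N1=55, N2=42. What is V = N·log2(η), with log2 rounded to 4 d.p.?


Formula: V = N * log2(η), where N = N1 + N2 and η = η1 + η2
η = 12 + 13 = 25
N = 55 + 42 = 97
log2(25) ≈ 4.6439
V = 97 * 4.6439 = 450.46

450.46


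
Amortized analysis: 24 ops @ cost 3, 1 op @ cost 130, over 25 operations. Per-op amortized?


Formula: Amortized cost = Total cost / Operations
Total cost = (24 * 3) + (1 * 130)
Total cost = 72 + 130 = 202
Amortized = 202 / 25 = 8.08

8.08


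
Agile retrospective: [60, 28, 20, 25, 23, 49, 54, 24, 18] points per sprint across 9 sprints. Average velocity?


Formula: Avg velocity = Total points / Number of sprints
Points: [60, 28, 20, 25, 23, 49, 54, 24, 18]
Sum = 60 + 28 + 20 + 25 + 23 + 49 + 54 + 24 + 18 = 301
Avg velocity = 301 / 9 = 33.44 points/sprint

33.44 points/sprint


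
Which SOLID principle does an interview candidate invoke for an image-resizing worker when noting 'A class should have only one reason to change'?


This describes the Single Responsibility Principle (SRP)

Single Responsibility Principle (SRP)


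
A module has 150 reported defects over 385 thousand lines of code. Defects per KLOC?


Defect density = defects / KLOC
Defect density = 150 / 385
Defect density = 0.39 defects/KLOC

0.39 defects/KLOC


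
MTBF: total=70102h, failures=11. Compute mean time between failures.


Formula: MTBF = Total operating time / Number of failures
MTBF = 70102 / 11
MTBF = 6372.91 hours

6372.91 hours


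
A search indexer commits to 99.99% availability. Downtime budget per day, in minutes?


Formula: allowed downtime = period * (100 - SLA) / 100
Period (day) = 1440 minutes
Unavailability fraction = (100 - 99.99) / 100
Allowed downtime = 1440 * (100 - 99.99) / 100
Allowed downtime = 0.144 minutes

0.144 minutes


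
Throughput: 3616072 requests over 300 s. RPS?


Formula: throughput = requests / seconds
throughput = 3616072 / 300
throughput = 12053.57 requests/second

12053.57 requests/second


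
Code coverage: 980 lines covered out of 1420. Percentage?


Coverage = covered / total * 100
Coverage = 980 / 1420 * 100
Coverage = 69.01%

69.01%


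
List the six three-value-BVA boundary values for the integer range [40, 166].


Range: [40, 166]
Boundaries: just below min, min, min+1, max-1, max, just above max
Values: [39, 40, 41, 165, 166, 167]

[39, 40, 41, 165, 166, 167]


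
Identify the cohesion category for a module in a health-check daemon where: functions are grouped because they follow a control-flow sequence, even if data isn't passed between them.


Reasoning: Grouped by order of execution within a routine, not by data flow
Type: Procedural cohesion

Procedural cohesion


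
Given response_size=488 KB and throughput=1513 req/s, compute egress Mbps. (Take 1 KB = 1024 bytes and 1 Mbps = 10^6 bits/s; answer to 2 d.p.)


Formula: Mbps = payload_bytes * RPS * 8 / 1e6
Payload per request = 488 KB = 488 * 1024 = 499712 bytes
Total bytes/sec = 499712 * 1513 = 756064256
Total bits/sec = 756064256 * 8 = 6048514048
Mbps = 6048514048 / 1e6 = 6048.51

6048.51 Mbps


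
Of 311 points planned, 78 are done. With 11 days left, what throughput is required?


Formula: Required rate = Remaining points / Days left
Remaining = 311 - 78 = 233 points
Required rate = 233 / 11 = 21.18 points/day

21.18 points/day


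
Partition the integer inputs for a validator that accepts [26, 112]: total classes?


Valid range: [26, 112]
Class 1: x < 26 — invalid
Class 2: 26 ≤ x ≤ 112 — valid
Class 3: x > 112 — invalid
Total equivalence classes: 3

3 equivalence classes


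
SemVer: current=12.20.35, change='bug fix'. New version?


Current: 12.20.35
Change category: 'bug fix' → patch bump
SemVer rule: patch bump → increment PATCH (MAJOR and MINOR unchanged)
New: 12.20.36

12.20.36


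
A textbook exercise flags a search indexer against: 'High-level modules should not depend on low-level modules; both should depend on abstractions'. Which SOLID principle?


This describes the Dependency Inversion Principle (DIP)

Dependency Inversion Principle (DIP)


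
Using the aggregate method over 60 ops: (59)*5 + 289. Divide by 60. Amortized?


Formula: Amortized cost = Total cost / Operations
Total cost = (59 * 5) + (1 * 289)
Total cost = 295 + 289 = 584
Amortized = 584 / 60 = 9.7333

9.7333


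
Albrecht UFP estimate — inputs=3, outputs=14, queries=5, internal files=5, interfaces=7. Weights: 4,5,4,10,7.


UFP = EI*4 + EO*5 + EQ*4 + ILF*10 + EIF*7
UFP = 3*4 + 14*5 + 5*4 + 5*10 + 7*7
UFP = 12 + 70 + 20 + 50 + 49
UFP = 201

201


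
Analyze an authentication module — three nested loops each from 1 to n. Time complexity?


Reasoning: three levels of nesting over n
Complexity: O(n^3)

O(n^3)


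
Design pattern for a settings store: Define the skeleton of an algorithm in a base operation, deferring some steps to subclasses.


This matches the Template Method pattern

Template Method


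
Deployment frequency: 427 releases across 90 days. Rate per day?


Formula: deployments per day = releases / days
= 427 / 90
= 4.744 deploys/day
(equivalently, 33.21 deploys/week)

4.744 deploys/day


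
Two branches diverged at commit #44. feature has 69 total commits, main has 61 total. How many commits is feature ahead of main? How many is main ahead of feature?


Common ancestor: commit #44
feature commits after divergence: 69 - 44 = 25
main commits after divergence: 61 - 44 = 17
feature is 25 commits ahead of main
main is 17 commits ahead of feature

feature ahead: 25, main ahead: 17


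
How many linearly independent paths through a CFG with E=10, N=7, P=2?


Formula: V(G) = E - N + 2P
V(G) = 10 - 7 + 2*2
V(G) = 3 + 4
V(G) = 7

7


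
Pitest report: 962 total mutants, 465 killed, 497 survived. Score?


Mutation score = killed / total * 100
Mutation score = 465 / 962 * 100
Mutation score = 48.34%

48.34%


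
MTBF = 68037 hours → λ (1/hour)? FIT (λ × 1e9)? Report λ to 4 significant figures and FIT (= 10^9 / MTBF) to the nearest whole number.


Formula: λ = 1 / MTBF; FIT = λ × 1e9 = 1e9 / MTBF
λ = 1 / 68037 ≈ 1.470e-05 failures/hour
FIT = 1e9 / 68037 ≈ 14698 failures per 1e9 hours (nearest whole number)

λ = 1.470e-05 /h, FIT = 14698


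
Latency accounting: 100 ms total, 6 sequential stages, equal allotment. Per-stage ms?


Formula: per_stage = total_budget / stages
per_stage = 100 / 6
per_stage = 16.67 ms

16.67 ms


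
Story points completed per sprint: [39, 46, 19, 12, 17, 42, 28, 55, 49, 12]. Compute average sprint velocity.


Formula: Avg velocity = Total points / Number of sprints
Points: [39, 46, 19, 12, 17, 42, 28, 55, 49, 12]
Sum = 39 + 46 + 19 + 12 + 17 + 42 + 28 + 55 + 49 + 12 = 319
Avg velocity = 319 / 10 = 31.9 points/sprint

31.9 points/sprint


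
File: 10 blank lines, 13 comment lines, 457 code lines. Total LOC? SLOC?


Total LOC = blank + comment + code
Total LOC = 10 + 13 + 457 = 480
SLOC (source only) = code = 457

Total LOC: 480, SLOC: 457


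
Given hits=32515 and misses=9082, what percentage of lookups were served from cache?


Formula: hit rate = hits / (hits + misses) * 100
hit rate = 32515 / (32515 + 9082) * 100
hit rate = 32515 / 41597 * 100
hit rate = 78.17%

78.17%


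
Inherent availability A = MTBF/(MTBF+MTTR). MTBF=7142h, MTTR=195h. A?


Availability = MTBF / (MTBF + MTTR)
Availability = 7142 / (7142 + 195)
Availability = 7142 / 7337
Availability = 97.3422%

97.3422%


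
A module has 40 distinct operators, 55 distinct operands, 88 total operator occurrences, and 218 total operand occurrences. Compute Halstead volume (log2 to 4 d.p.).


Formula: V = N * log2(η), where N = N1 + N2 and η = η1 + η2
η = 40 + 55 = 95
N = 88 + 218 = 306
log2(95) ≈ 6.5699
V = 306 * 6.5699 = 2010.39

2010.39


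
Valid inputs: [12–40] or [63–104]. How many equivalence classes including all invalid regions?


Valid ranges: [12,40] and [63,104]
Class 1: x < 12 — invalid
Class 2: 12 ≤ x ≤ 40 — valid
Class 3: 40 < x < 63 — invalid (gap between ranges)
Class 4: 63 ≤ x ≤ 104 — valid
Class 5: x > 104 — invalid
Total equivalence classes: 5

5 equivalence classes


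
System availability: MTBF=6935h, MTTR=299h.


Availability = MTBF / (MTBF + MTTR)
Availability = 6935 / (6935 + 299)
Availability = 6935 / 7234
Availability = 95.8667%

95.8667%


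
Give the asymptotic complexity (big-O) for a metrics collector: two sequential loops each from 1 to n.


Reasoning: sequential dominates: O(n) + O(n) = O(n)
Complexity: O(n)

O(n)


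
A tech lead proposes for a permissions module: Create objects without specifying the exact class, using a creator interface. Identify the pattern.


This matches the Factory Method pattern

Factory Method


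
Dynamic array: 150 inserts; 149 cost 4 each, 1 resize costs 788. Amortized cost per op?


Formula: Amortized cost = Total cost / Operations
Total cost = (149 * 4) + (1 * 788)
Total cost = 596 + 788 = 1384
Amortized = 1384 / 150 = 9.2267

9.2267


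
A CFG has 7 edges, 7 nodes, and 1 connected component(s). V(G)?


Formula: V(G) = E - N + 2P
V(G) = 7 - 7 + 2*1
V(G) = 0 + 2
V(G) = 2

2


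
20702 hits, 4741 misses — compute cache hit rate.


Formula: hit rate = hits / (hits + misses) * 100
hit rate = 20702 / (20702 + 4741) * 100
hit rate = 20702 / 25443 * 100
hit rate = 81.37%

81.37%


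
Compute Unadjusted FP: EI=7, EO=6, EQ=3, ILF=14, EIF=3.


UFP = EI*4 + EO*5 + EQ*4 + ILF*10 + EIF*7
UFP = 7*4 + 6*5 + 3*4 + 14*10 + 3*7
UFP = 28 + 30 + 12 + 140 + 21
UFP = 231

231


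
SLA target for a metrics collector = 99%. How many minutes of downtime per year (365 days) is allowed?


Formula: allowed downtime = period * (100 - SLA) / 100
Period (year (365 days)) = 525600 minutes
Unavailability fraction = (100 - 99.0) / 100
Allowed downtime = 525600 * (100 - 99.0) / 100
Allowed downtime = 5256.0 minutes

5256.0 minutes


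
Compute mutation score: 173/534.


Mutation score = killed / total * 100
Mutation score = 173 / 534 * 100
Mutation score = 32.4%

32.4%


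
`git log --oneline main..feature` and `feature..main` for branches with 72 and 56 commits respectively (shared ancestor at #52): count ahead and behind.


Common ancestor: commit #52
feature commits after divergence: 72 - 52 = 20
main commits after divergence: 56 - 52 = 4
feature is 20 commits ahead of main
main is 4 commits ahead of feature

feature ahead: 20, main ahead: 4


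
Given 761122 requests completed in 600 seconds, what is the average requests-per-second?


Formula: throughput = requests / seconds
throughput = 761122 / 600
throughput = 1268.54 requests/second

1268.54 requests/second


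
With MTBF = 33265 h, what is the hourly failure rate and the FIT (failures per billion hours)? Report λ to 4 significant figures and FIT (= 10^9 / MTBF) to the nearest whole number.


Formula: λ = 1 / MTBF; FIT = λ × 1e9 = 1e9 / MTBF
λ = 1 / 33265 ≈ 3.006e-05 failures/hour
FIT = 1e9 / 33265 ≈ 30062 failures per 1e9 hours (nearest whole number)

λ = 3.006e-05 /h, FIT = 30062


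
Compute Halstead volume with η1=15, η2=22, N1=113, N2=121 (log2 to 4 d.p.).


Formula: V = N * log2(η), where N = N1 + N2 and η = η1 + η2
η = 15 + 22 = 37
N = 113 + 121 = 234
log2(37) ≈ 5.2095
V = 234 * 5.2095 = 1219.02

1219.02


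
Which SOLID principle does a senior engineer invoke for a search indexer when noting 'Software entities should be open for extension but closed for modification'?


This describes the Open/Closed Principle (OCP)

Open/Closed Principle (OCP)


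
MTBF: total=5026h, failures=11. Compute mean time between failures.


Formula: MTBF = Total operating time / Number of failures
MTBF = 5026 / 11
MTBF = 456.91 hours

456.91 hours


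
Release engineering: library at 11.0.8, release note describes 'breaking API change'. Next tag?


Current: 11.0.8
Change category: 'breaking API change' → major bump
SemVer rule: major bump → increment MAJOR, reset MINOR and PATCH to 0
New: 12.0.0

12.0.0


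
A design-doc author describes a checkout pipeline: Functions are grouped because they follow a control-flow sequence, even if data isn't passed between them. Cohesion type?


Reasoning: Grouped by order of execution within a routine, not by data flow
Type: Procedural cohesion

Procedural cohesion


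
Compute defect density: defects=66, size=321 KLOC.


Defect density = defects / KLOC
Defect density = 66 / 321
Defect density = 0.206 defects/KLOC

0.206 defects/KLOC


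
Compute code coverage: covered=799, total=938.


Coverage = covered / total * 100
Coverage = 799 / 938 * 100
Coverage = 85.18%

85.18%


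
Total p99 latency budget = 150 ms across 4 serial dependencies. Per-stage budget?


Formula: per_stage = total_budget / stages
per_stage = 150 / 4
per_stage = 37.5 ms

37.5 ms


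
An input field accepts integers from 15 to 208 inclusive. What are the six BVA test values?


Range: [15, 208]
Boundaries: just below min, min, min+1, max-1, max, just above max
Values: [14, 15, 16, 207, 208, 209]

[14, 15, 16, 207, 208, 209]


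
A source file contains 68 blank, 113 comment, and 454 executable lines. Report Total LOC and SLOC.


Total LOC = blank + comment + code
Total LOC = 68 + 113 + 454 = 635
SLOC (source only) = code = 454

Total LOC: 635, SLOC: 454


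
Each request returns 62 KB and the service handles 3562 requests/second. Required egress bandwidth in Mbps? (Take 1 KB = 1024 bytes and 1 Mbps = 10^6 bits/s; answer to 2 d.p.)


Formula: Mbps = payload_bytes * RPS * 8 / 1e6
Payload per request = 62 KB = 62 * 1024 = 63488 bytes
Total bytes/sec = 63488 * 3562 = 226144256
Total bits/sec = 226144256 * 8 = 1809154048
Mbps = 1809154048 / 1e6 = 1809.15

1809.15 Mbps


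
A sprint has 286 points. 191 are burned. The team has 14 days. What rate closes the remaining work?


Formula: Required rate = Remaining points / Days left
Remaining = 286 - 191 = 95 points
Required rate = 95 / 14 = 6.79 points/day

6.79 points/day


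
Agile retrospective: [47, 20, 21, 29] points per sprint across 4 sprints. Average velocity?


Formula: Avg velocity = Total points / Number of sprints
Points: [47, 20, 21, 29]
Sum = 47 + 20 + 21 + 29 = 117
Avg velocity = 117 / 4 = 29.25 points/sprint

29.25 points/sprint


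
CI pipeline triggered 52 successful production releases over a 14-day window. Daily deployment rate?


Formula: deployments per day = releases / days
= 52 / 14
= 3.714 deploys/day
(equivalently, 26.0 deploys/week)

3.714 deploys/day


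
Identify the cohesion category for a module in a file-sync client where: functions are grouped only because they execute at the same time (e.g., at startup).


Reasoning: Related by timing only
Type: Temporal cohesion

Temporal cohesion


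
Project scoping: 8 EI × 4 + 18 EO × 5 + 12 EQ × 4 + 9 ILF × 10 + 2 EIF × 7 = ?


UFP = EI*4 + EO*5 + EQ*4 + ILF*10 + EIF*7
UFP = 8*4 + 18*5 + 12*4 + 9*10 + 2*7
UFP = 32 + 90 + 48 + 90 + 14
UFP = 274

274


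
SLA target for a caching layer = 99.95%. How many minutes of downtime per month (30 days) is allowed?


Formula: allowed downtime = period * (100 - SLA) / 100
Period (month (30 days)) = 43200 minutes
Unavailability fraction = (100 - 99.95) / 100
Allowed downtime = 43200 * (100 - 99.95) / 100
Allowed downtime = 21.6 minutes

21.6 minutes


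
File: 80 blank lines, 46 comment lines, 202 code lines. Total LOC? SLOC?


Total LOC = blank + comment + code
Total LOC = 80 + 46 + 202 = 328
SLOC (source only) = code = 202

Total LOC: 328, SLOC: 202


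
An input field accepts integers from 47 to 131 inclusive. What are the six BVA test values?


Range: [47, 131]
Boundaries: just below min, min, min+1, max-1, max, just above max
Values: [46, 47, 48, 130, 131, 132]

[46, 47, 48, 130, 131, 132]


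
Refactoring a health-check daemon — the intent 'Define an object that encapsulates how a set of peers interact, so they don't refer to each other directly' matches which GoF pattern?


This matches the Mediator pattern

Mediator


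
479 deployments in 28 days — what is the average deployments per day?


Formula: deployments per day = releases / days
= 479 / 28
= 17.107 deploys/day
(equivalently, 119.75 deploys/week)

17.107 deploys/day


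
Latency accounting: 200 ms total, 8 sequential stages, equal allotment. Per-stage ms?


Formula: per_stage = total_budget / stages
per_stage = 200 / 8
per_stage = 25.0 ms

25.0 ms


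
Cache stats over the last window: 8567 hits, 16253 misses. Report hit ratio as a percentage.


Formula: hit rate = hits / (hits + misses) * 100
hit rate = 8567 / (8567 + 16253) * 100
hit rate = 8567 / 24820 * 100
hit rate = 34.52%

34.52%


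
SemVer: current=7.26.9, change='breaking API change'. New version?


Current: 7.26.9
Change category: 'breaking API change' → major bump
SemVer rule: major bump → increment MAJOR, reset MINOR and PATCH to 0
New: 8.0.0

8.0.0


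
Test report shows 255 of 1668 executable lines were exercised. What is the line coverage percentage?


Coverage = covered / total * 100
Coverage = 255 / 1668 * 100
Coverage = 15.29%

15.29%


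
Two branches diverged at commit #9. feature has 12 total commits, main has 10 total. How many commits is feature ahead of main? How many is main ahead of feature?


Common ancestor: commit #9
feature commits after divergence: 12 - 9 = 3
main commits after divergence: 10 - 9 = 1
feature is 3 commits ahead of main
main is 1 commits ahead of feature

feature ahead: 3, main ahead: 1


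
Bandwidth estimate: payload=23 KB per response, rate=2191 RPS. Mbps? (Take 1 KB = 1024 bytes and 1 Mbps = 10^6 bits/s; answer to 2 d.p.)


Formula: Mbps = payload_bytes * RPS * 8 / 1e6
Payload per request = 23 KB = 23 * 1024 = 23552 bytes
Total bytes/sec = 23552 * 2191 = 51602432
Total bits/sec = 51602432 * 8 = 412819456
Mbps = 412819456 / 1e6 = 412.82

412.82 Mbps


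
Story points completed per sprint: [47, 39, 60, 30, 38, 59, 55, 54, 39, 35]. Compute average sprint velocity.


Formula: Avg velocity = Total points / Number of sprints
Points: [47, 39, 60, 30, 38, 59, 55, 54, 39, 35]
Sum = 47 + 39 + 60 + 30 + 38 + 59 + 55 + 54 + 39 + 35 = 456
Avg velocity = 456 / 10 = 45.6 points/sprint

45.6 points/sprint


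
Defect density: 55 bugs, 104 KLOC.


Defect density = defects / KLOC
Defect density = 55 / 104
Defect density = 0.529 defects/KLOC

0.529 defects/KLOC


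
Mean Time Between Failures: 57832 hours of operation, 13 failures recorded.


Formula: MTBF = Total operating time / Number of failures
MTBF = 57832 / 13
MTBF = 4448.62 hours

4448.62 hours


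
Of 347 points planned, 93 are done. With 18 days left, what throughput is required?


Formula: Required rate = Remaining points / Days left
Remaining = 347 - 93 = 254 points
Required rate = 254 / 18 = 14.11 points/day

14.11 points/day


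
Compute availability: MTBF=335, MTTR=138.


Availability = MTBF / (MTBF + MTTR)
Availability = 335 / (335 + 138)
Availability = 335 / 473
Availability = 70.8245%

70.8245%


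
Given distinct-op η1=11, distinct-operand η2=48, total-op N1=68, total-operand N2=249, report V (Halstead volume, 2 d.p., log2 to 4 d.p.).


Formula: V = N * log2(η), where N = N1 + N2 and η = η1 + η2
η = 11 + 48 = 59
N = 68 + 249 = 317
log2(59) ≈ 5.8826
V = 317 * 5.8826 = 1864.78

1864.78


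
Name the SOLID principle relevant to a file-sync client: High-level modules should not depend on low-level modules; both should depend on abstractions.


This describes the Dependency Inversion Principle (DIP)

Dependency Inversion Principle (DIP)


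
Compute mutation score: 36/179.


Mutation score = killed / total * 100
Mutation score = 36 / 179 * 100
Mutation score = 20.11%

20.11%


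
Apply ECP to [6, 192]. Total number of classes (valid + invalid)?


Valid range: [6, 192]
Class 1: x < 6 — invalid
Class 2: 6 ≤ x ≤ 192 — valid
Class 3: x > 192 — invalid
Total equivalence classes: 3

3 equivalence classes


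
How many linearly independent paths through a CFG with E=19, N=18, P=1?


Formula: V(G) = E - N + 2P
V(G) = 19 - 18 + 2*1
V(G) = 1 + 2
V(G) = 3

3


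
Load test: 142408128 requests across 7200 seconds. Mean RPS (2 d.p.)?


Formula: throughput = requests / seconds
throughput = 142408128 / 7200
throughput = 19778.91 requests/second

19778.91 requests/second


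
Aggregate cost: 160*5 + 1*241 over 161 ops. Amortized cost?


Formula: Amortized cost = Total cost / Operations
Total cost = (160 * 5) + (1 * 241)
Total cost = 800 + 241 = 1041
Amortized = 1041 / 161 = 6.4658

6.4658


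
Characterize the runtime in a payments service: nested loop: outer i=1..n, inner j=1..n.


Reasoning: n iterations times n iterations
Complexity: O(n^2)

O(n^2)


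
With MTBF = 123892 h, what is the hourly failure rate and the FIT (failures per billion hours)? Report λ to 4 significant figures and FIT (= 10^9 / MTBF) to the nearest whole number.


Formula: λ = 1 / MTBF; FIT = λ × 1e9 = 1e9 / MTBF
λ = 1 / 123892 ≈ 8.072e-06 failures/hour
FIT = 1e9 / 123892 ≈ 8072 failures per 1e9 hours (nearest whole number)

λ = 8.072e-06 /h, FIT = 8072


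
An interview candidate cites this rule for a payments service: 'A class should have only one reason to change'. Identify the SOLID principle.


This describes the Single Responsibility Principle (SRP)

Single Responsibility Principle (SRP)


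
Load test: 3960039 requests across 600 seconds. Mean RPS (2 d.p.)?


Formula: throughput = requests / seconds
throughput = 3960039 / 600
throughput = 6600.07 requests/second

6600.07 requests/second


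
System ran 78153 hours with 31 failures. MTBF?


Formula: MTBF = Total operating time / Number of failures
MTBF = 78153 / 31
MTBF = 2521.06 hours

2521.06 hours


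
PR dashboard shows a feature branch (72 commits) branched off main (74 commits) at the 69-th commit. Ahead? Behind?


Common ancestor: commit #69
feature commits after divergence: 72 - 69 = 3
main commits after divergence: 74 - 69 = 5
feature is 3 commits ahead of main
main is 5 commits ahead of feature

feature ahead: 3, main ahead: 5


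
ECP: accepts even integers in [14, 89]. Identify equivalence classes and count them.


Constraint: even integers in [14, 89]
Class 1: x < 14 — out-of-range invalid
Class 2: x in [14,89] but odd — wrong type invalid
Class 3: x in [14,89] and even — valid
Class 4: x > 89 — out-of-range invalid
Total equivalence classes: 4

4 equivalence classes


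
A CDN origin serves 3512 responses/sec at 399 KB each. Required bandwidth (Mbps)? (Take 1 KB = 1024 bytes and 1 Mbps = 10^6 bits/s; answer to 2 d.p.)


Formula: Mbps = payload_bytes * RPS * 8 / 1e6
Payload per request = 399 KB = 399 * 1024 = 408576 bytes
Total bytes/sec = 408576 * 3512 = 1434918912
Total bits/sec = 1434918912 * 8 = 11479351296
Mbps = 11479351296 / 1e6 = 11479.35

11479.35 Mbps


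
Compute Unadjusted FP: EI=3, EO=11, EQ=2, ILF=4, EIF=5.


UFP = EI*4 + EO*5 + EQ*4 + ILF*10 + EIF*7
UFP = 3*4 + 11*5 + 2*4 + 4*10 + 5*7
UFP = 12 + 55 + 8 + 40 + 35
UFP = 150

150


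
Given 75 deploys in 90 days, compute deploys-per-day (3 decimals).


Formula: deployments per day = releases / days
= 75 / 90
= 0.833 deploys/day
(equivalently, 5.83 deploys/week)

0.833 deploys/day


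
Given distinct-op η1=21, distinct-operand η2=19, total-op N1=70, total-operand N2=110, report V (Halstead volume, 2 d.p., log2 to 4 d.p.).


Formula: V = N * log2(η), where N = N1 + N2 and η = η1 + η2
η = 21 + 19 = 40
N = 70 + 110 = 180
log2(40) ≈ 5.3219
V = 180 * 5.3219 = 957.94

957.94


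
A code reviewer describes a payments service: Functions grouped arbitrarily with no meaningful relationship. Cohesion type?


Reasoning: Worst: random grouping
Type: Coincidental cohesion

Coincidental cohesion


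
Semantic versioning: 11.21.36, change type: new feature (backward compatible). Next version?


Current: 11.21.36
Change category: 'new feature (backward compatible)' → minor bump
SemVer rule: minor bump → increment MINOR, reset PATCH to 0 (MAJOR unchanged)
New: 11.22.0

11.22.0


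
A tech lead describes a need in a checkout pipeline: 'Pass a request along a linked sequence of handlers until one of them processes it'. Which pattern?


This matches the Chain of Responsibility pattern

Chain of Responsibility


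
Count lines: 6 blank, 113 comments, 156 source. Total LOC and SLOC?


Total LOC = blank + comment + code
Total LOC = 6 + 113 + 156 = 275
SLOC (source only) = code = 156

Total LOC: 275, SLOC: 156


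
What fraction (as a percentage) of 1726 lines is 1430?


Coverage = covered / total * 100
Coverage = 1430 / 1726 * 100
Coverage = 82.85%

82.85%


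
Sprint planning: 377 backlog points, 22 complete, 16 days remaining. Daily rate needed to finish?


Formula: Required rate = Remaining points / Days left
Remaining = 377 - 22 = 355 points
Required rate = 355 / 16 = 22.19 points/day

22.19 points/day


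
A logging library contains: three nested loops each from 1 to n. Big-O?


Reasoning: three levels of nesting over n
Complexity: O(n^3)

O(n^3)


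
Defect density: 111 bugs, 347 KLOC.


Defect density = defects / KLOC
Defect density = 111 / 347
Defect density = 0.32 defects/KLOC

0.32 defects/KLOC


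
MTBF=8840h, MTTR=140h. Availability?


Availability = MTBF / (MTBF + MTTR)
Availability = 8840 / (8840 + 140)
Availability = 8840 / 8980
Availability = 98.441%

98.441%


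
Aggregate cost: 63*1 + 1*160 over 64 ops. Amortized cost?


Formula: Amortized cost = Total cost / Operations
Total cost = (63 * 1) + (1 * 160)
Total cost = 63 + 160 = 223
Amortized = 223 / 64 = 3.4844

3.4844


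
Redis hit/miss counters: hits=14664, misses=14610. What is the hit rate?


Formula: hit rate = hits / (hits + misses) * 100
hit rate = 14664 / (14664 + 14610) * 100
hit rate = 14664 / 29274 * 100
hit rate = 50.09%

50.09%


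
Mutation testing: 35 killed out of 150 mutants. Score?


Mutation score = killed / total * 100
Mutation score = 35 / 150 * 100
Mutation score = 23.33%

23.33%


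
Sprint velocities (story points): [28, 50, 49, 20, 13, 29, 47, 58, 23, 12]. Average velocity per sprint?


Formula: Avg velocity = Total points / Number of sprints
Points: [28, 50, 49, 20, 13, 29, 47, 58, 23, 12]
Sum = 28 + 50 + 49 + 20 + 13 + 29 + 47 + 58 + 23 + 12 = 329
Avg velocity = 329 / 10 = 32.9 points/sprint

32.9 points/sprint


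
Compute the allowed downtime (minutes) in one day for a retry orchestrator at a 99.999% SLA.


Formula: allowed downtime = period * (100 - SLA) / 100
Period (day) = 1440 minutes
Unavailability fraction = (100 - 99.999) / 100
Allowed downtime = 1440 * (100 - 99.999) / 100
Allowed downtime = 0.0144 minutes

0.0144 minutes


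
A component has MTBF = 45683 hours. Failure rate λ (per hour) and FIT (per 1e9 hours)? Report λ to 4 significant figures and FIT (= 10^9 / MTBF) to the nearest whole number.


Formula: λ = 1 / MTBF; FIT = λ × 1e9 = 1e9 / MTBF
λ = 1 / 45683 ≈ 2.189e-05 failures/hour
FIT = 1e9 / 45683 ≈ 21890 failures per 1e9 hours (nearest whole number)

λ = 2.189e-05 /h, FIT = 21890


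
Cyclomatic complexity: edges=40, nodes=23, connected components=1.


Formula: V(G) = E - N + 2P
V(G) = 40 - 23 + 2*1
V(G) = 17 + 2
V(G) = 19

19


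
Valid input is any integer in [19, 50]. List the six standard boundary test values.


Range: [19, 50]
Boundaries: just below min, min, min+1, max-1, max, just above max
Values: [18, 19, 20, 49, 50, 51]

[18, 19, 20, 49, 50, 51]


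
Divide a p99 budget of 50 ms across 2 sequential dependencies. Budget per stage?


Formula: per_stage = total_budget / stages
per_stage = 50 / 2
per_stage = 25.0 ms

25.0 ms


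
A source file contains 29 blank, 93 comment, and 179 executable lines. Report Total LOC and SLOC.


Total LOC = blank + comment + code
Total LOC = 29 + 93 + 179 = 301
SLOC (source only) = code = 179

Total LOC: 301, SLOC: 179


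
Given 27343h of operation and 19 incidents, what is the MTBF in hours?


Formula: MTBF = Total operating time / Number of failures
MTBF = 27343 / 19
MTBF = 1439.11 hours

1439.11 hours


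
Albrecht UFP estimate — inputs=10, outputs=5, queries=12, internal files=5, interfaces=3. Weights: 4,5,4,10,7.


UFP = EI*4 + EO*5 + EQ*4 + ILF*10 + EIF*7
UFP = 10*4 + 5*5 + 12*4 + 5*10 + 3*7
UFP = 40 + 25 + 48 + 50 + 21
UFP = 184

184


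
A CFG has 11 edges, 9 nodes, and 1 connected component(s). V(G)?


Formula: V(G) = E - N + 2P
V(G) = 11 - 9 + 2*1
V(G) = 2 + 2
V(G) = 4

4


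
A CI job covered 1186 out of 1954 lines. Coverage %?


Coverage = covered / total * 100
Coverage = 1186 / 1954 * 100
Coverage = 60.7%

60.7%


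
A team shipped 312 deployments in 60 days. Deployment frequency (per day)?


Formula: deployments per day = releases / days
= 312 / 60
= 5.2 deploys/day
(equivalently, 36.4 deploys/week)

5.2 deploys/day


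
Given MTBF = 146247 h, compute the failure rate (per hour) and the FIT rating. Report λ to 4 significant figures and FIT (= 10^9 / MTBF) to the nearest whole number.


Formula: λ = 1 / MTBF; FIT = λ × 1e9 = 1e9 / MTBF
λ = 1 / 146247 ≈ 6.838e-06 failures/hour
FIT = 1e9 / 146247 ≈ 6838 failures per 1e9 hours (nearest whole number)

λ = 6.838e-06 /h, FIT = 6838


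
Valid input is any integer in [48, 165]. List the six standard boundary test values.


Range: [48, 165]
Boundaries: just below min, min, min+1, max-1, max, just above max
Values: [47, 48, 49, 164, 165, 166]

[47, 48, 49, 164, 165, 166]


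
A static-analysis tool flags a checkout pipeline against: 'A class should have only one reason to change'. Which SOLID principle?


This describes the Single Responsibility Principle (SRP)

Single Responsibility Principle (SRP)


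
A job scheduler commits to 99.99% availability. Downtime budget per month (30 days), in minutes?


Formula: allowed downtime = period * (100 - SLA) / 100
Period (month (30 days)) = 43200 minutes
Unavailability fraction = (100 - 99.99) / 100
Allowed downtime = 43200 * (100 - 99.99) / 100
Allowed downtime = 4.32 minutes

4.32 minutes


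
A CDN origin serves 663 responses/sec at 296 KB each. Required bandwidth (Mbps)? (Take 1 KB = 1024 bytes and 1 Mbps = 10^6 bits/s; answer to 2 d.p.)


Formula: Mbps = payload_bytes * RPS * 8 / 1e6
Payload per request = 296 KB = 296 * 1024 = 303104 bytes
Total bytes/sec = 303104 * 663 = 200957952
Total bits/sec = 200957952 * 8 = 1607663616
Mbps = 1607663616 / 1e6 = 1607.66

1607.66 Mbps


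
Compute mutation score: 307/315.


Mutation score = killed / total * 100
Mutation score = 307 / 315 * 100
Mutation score = 97.46%

97.46%


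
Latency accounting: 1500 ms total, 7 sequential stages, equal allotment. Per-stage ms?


Formula: per_stage = total_budget / stages
per_stage = 1500 / 7
per_stage = 214.29 ms

214.29 ms


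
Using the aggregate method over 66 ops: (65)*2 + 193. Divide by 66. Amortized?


Formula: Amortized cost = Total cost / Operations
Total cost = (65 * 2) + (1 * 193)
Total cost = 130 + 193 = 323
Amortized = 323 / 66 = 4.8939

4.8939


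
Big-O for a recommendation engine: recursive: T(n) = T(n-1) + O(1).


Reasoning: linear recursion with constant work per frame
Complexity: O(n)

O(n)


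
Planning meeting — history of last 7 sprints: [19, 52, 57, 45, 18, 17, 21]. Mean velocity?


Formula: Avg velocity = Total points / Number of sprints
Points: [19, 52, 57, 45, 18, 17, 21]
Sum = 19 + 52 + 57 + 45 + 18 + 17 + 21 = 229
Avg velocity = 229 / 7 = 32.71 points/sprint

32.71 points/sprint


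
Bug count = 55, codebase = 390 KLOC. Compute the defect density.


Defect density = defects / KLOC
Defect density = 55 / 390
Defect density = 0.141 defects/KLOC

0.141 defects/KLOC


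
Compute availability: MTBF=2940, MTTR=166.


Availability = MTBF / (MTBF + MTTR)
Availability = 2940 / (2940 + 166)
Availability = 2940 / 3106
Availability = 94.6555%

94.6555%


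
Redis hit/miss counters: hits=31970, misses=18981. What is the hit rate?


Formula: hit rate = hits / (hits + misses) * 100
hit rate = 31970 / (31970 + 18981) * 100
hit rate = 31970 / 50951 * 100
hit rate = 62.75%

62.75%


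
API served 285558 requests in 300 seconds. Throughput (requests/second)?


Formula: throughput = requests / seconds
throughput = 285558 / 300
throughput = 951.86 requests/second

951.86 requests/second


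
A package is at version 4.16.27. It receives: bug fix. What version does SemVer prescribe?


Current: 4.16.27
Change category: 'bug fix' → patch bump
SemVer rule: patch bump → increment PATCH (MAJOR and MINOR unchanged)
New: 4.16.28

4.16.28


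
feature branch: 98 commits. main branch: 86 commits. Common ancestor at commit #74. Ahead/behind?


Common ancestor: commit #74
feature commits after divergence: 98 - 74 = 24
main commits after divergence: 86 - 74 = 12
feature is 24 commits ahead of main
main is 12 commits ahead of feature

feature ahead: 24, main ahead: 12


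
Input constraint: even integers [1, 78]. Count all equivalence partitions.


Constraint: even integers in [1, 78]
Class 1: x < 1 — out-of-range invalid
Class 2: x in [1,78] but odd — wrong type invalid
Class 3: x in [1,78] and even — valid
Class 4: x > 78 — out-of-range invalid
Total equivalence classes: 4

4 equivalence classes


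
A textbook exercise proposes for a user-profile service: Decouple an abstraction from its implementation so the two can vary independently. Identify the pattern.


This matches the Bridge pattern

Bridge


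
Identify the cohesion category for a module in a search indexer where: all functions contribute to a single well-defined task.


Reasoning: Best: single purpose
Type: Functional cohesion

Functional cohesion


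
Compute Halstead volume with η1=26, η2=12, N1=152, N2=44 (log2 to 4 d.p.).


Formula: V = N * log2(η), where N = N1 + N2 and η = η1 + η2
η = 26 + 12 = 38
N = 152 + 44 = 196
log2(38) ≈ 5.2479
V = 196 * 5.2479 = 1028.59

1028.59
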